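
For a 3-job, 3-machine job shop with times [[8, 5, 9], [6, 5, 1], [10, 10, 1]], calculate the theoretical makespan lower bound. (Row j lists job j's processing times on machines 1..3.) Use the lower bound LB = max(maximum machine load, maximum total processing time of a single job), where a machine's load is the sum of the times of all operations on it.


Machine loads:
  Machine 1: 8 + 6 + 10 = 24
  Machine 2: 5 + 5 + 10 = 20
  Machine 3: 9 + 1 + 1 = 11
Max machine load = 24
Job totals:
  Job 1: 22
  Job 2: 12
  Job 3: 21
Max job total = 22
Lower bound = max(24, 22) = 24

24


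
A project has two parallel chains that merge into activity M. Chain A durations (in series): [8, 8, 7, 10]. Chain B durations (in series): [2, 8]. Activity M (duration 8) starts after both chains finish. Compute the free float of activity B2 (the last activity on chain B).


ES(B2) = sum of predecessors on chain B = 2
EF(B2) = ES + duration = 2 + 8 = 10
Successor of B2 is M. ES(M) = max(sum(A), sum(B)) = max(33, 10) = 33
Free float = ES(successor) - EF(current) = 33 - 10 = 23

23


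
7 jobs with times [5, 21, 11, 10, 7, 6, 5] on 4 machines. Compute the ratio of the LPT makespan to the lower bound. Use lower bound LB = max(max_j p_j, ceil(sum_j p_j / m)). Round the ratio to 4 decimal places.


LPT order: [21, 11, 10, 7, 6, 5, 5]
Machine loads after assignment: [21, 16, 15, 13]
LPT makespan = 21
Lower bound = max(max_job, ceil(total/4)) = max(21, 17) = 21
Ratio = 21 / 21 = 1.0

1.0


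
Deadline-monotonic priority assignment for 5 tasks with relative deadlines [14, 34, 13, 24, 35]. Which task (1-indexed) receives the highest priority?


Sort tasks by relative deadline (ascending):
  Task 3: deadline = 13
  Task 1: deadline = 14
  Task 4: deadline = 24
  Task 2: deadline = 34
  Task 5: deadline = 35
Priority order (highest first): [3, 1, 4, 2, 5]
Highest priority task = 3

3


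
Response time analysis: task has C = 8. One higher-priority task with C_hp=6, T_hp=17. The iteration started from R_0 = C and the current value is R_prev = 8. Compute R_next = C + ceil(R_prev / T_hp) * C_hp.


R_next = C + ceil(R_prev / T_hp) * C_hp
ceil(8 / 17) = ceil(0.4706) = 1
Interference = 1 * 6 = 6
R_next = 8 + 6 = 14

14


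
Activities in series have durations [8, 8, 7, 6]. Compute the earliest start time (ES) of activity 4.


Activity 4 starts after activities 1 through 3 complete.
Predecessor durations: [8, 8, 7]
ES = 8 + 8 + 7 = 23

23


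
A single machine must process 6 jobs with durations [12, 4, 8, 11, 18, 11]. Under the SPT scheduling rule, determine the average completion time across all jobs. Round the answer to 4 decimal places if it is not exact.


Sort jobs by processing time (SPT order): [4, 8, 11, 11, 12, 18]
Compute completion times sequentially:
  Job 1: processing = 4, completes at 4
  Job 2: processing = 8, completes at 12
  Job 3: processing = 11, completes at 23
  Job 4: processing = 11, completes at 34
  Job 5: processing = 12, completes at 46
  Job 6: processing = 18, completes at 64
Sum of completion times = 183
Average completion time = 183/6 = 30.5

30.5


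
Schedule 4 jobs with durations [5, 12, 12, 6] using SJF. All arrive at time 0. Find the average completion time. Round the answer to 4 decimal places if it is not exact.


SJF order (ascending): [5, 6, 12, 12]
Completion times:
  Job 1: burst=5, C=5
  Job 2: burst=6, C=11
  Job 3: burst=12, C=23
  Job 4: burst=12, C=35
Average completion = 74/4 = 18.5

18.5


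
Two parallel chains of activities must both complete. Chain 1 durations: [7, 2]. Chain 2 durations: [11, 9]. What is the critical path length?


Path A total = 7 + 2 = 9
Path B total = 11 + 9 = 20
Critical path = longest path = max(9, 20) = 20

20


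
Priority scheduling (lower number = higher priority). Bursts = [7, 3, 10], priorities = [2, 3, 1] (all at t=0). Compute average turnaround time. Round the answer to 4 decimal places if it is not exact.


Sort by priority (ascending = highest first):
Order: [(1, 10), (2, 7), (3, 3)]
Completion times:
  Priority 1, burst=10, C=10
  Priority 2, burst=7, C=17
  Priority 3, burst=3, C=20
Average turnaround = 47/3 = 15.6667

15.6667


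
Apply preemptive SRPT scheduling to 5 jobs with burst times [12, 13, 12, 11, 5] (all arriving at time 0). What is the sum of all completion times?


Since all jobs arrive at t=0, SRPT equals SPT ordering.
SPT order: [5, 11, 12, 12, 13]
Completion times:
  Job 1: p=5, C=5
  Job 2: p=11, C=16
  Job 3: p=12, C=28
  Job 4: p=12, C=40
  Job 5: p=13, C=53
Total completion time = 5 + 16 + 28 + 40 + 53 = 142

142


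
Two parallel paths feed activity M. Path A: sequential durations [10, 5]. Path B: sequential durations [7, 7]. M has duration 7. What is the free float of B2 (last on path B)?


ES(B2) = sum of predecessors on chain B = 7
EF(B2) = ES + duration = 7 + 7 = 14
Successor of B2 is M. ES(M) = max(sum(A), sum(B)) = max(15, 14) = 15
Free float = ES(successor) - EF(current) = 15 - 14 = 1

1


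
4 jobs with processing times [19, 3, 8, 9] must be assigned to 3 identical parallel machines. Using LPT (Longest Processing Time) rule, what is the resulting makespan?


Sort jobs in decreasing order (LPT): [19, 9, 8, 3]
Assign each job to the least loaded machine:
  Machine 1: jobs [19], load = 19
  Machine 2: jobs [9], load = 9
  Machine 3: jobs [8, 3], load = 11
Makespan = max load = 19

19


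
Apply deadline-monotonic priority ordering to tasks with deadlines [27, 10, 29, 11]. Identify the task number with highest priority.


Sort tasks by relative deadline (ascending):
  Task 2: deadline = 10
  Task 4: deadline = 11
  Task 1: deadline = 27
  Task 3: deadline = 29
Priority order (highest first): [2, 4, 1, 3]
Highest priority task = 2

2


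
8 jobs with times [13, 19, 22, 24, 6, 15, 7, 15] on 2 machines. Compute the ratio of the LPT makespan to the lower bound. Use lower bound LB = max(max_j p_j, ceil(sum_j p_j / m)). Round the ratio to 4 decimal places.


LPT order: [24, 22, 19, 15, 15, 13, 7, 6]
Machine loads after assignment: [61, 60]
LPT makespan = 61
Lower bound = max(max_job, ceil(total/2)) = max(24, 61) = 61
Ratio = 61 / 61 = 1.0

1.0


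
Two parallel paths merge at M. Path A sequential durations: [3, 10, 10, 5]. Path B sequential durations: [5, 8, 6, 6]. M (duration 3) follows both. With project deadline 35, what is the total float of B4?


Forward pass: ES(B4) = sum of predecessors on chain B = 19
EF = ES + duration = 19 + 6 = 25
Backward pass: LF(M) = deadline = 35; LS(M) = 35 - 3 = 32
LF(B4) = LS(M) - sum(successors on chain B) = 32 - 0 = 32
LS = LF - duration = 32 - 6 = 26
Total float = LS - ES = 26 - 19 = 7

7


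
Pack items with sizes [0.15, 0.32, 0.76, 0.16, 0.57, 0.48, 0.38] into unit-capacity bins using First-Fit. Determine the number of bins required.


Place items sequentially using First-Fit:
  Item 0.15 -> new Bin 1
  Item 0.32 -> Bin 1 (now 0.47)
  Item 0.76 -> new Bin 2
  Item 0.16 -> Bin 1 (now 0.63)
  Item 0.57 -> new Bin 3
  Item 0.48 -> new Bin 4
  Item 0.38 -> Bin 3 (now 0.95)
Total bins used = 4

4


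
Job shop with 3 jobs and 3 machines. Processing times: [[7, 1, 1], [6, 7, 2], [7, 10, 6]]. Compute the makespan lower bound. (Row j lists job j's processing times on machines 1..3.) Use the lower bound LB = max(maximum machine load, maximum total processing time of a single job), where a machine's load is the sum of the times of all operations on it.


Machine loads:
  Machine 1: 7 + 6 + 7 = 20
  Machine 2: 1 + 7 + 10 = 18
  Machine 3: 1 + 2 + 6 = 9
Max machine load = 20
Job totals:
  Job 1: 9
  Job 2: 15
  Job 3: 23
Max job total = 23
Lower bound = max(20, 23) = 23

23


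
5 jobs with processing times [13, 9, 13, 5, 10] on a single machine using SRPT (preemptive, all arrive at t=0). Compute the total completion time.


Since all jobs arrive at t=0, SRPT equals SPT ordering.
SPT order: [5, 9, 10, 13, 13]
Completion times:
  Job 1: p=5, C=5
  Job 2: p=9, C=14
  Job 3: p=10, C=24
  Job 4: p=13, C=37
  Job 5: p=13, C=50
Total completion time = 5 + 14 + 24 + 37 + 50 = 130

130


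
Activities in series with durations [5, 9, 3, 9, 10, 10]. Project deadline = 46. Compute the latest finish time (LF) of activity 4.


LF(activity 4) = deadline - sum of successor durations
Successors: activities 5 through 6 with durations [10, 10]
Sum of successor durations = 20
LF = 46 - 20 = 26

26


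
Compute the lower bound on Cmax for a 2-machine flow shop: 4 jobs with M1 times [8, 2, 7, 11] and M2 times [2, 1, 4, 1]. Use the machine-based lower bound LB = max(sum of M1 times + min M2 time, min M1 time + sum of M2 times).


LB1 = sum(M1 times) + min(M2 times) = 28 + 1 = 29
LB2 = min(M1 times) + sum(M2 times) = 2 + 8 = 10
Lower bound = max(LB1, LB2) = max(29, 10) = 29

29


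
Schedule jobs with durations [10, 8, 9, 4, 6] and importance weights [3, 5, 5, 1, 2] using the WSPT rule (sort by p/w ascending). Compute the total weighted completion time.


Compute p/w ratios and sort ascending (WSPT): [(8, 5), (9, 5), (6, 2), (10, 3), (4, 1)]
Compute weighted completion times:
  Job (p=8,w=5): C=8, w*C=5*8=40
  Job (p=9,w=5): C=17, w*C=5*17=85
  Job (p=6,w=2): C=23, w*C=2*23=46
  Job (p=10,w=3): C=33, w*C=3*33=99
  Job (p=4,w=1): C=37, w*C=1*37=37
Total weighted completion time = 307

307


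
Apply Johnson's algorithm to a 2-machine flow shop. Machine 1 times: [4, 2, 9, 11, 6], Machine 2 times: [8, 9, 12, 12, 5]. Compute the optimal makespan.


Apply Johnson's rule:
  Group 1 (a <= b): [(2, 2, 9), (1, 4, 8), (3, 9, 12), (4, 11, 12)]
  Group 2 (a > b): [(5, 6, 5)]
Optimal job order: [2, 1, 3, 4, 5]
Schedule:
  Job 2: M1 done at 2, M2 done at 11
  Job 1: M1 done at 6, M2 done at 19
  Job 3: M1 done at 15, M2 done at 31
  Job 4: M1 done at 26, M2 done at 43
  Job 5: M1 done at 32, M2 done at 48
Makespan = 48

48


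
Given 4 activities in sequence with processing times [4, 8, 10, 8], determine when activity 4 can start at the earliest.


Activity 4 starts after activities 1 through 3 complete.
Predecessor durations: [4, 8, 10]
ES = 4 + 8 + 10 = 22

22


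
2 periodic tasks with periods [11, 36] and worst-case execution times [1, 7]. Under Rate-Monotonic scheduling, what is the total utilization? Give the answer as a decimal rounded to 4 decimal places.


Compute individual utilizations (exact fractions):
  Task 1: C/T = 1/11 (approx. 0.0909)
  Task 2: C/T = 7/36 (approx. 0.1944)
Total utilization U = 1/11 + 7/36 = 113/396
Rounded to 4 decimal places: U = 0.2854
RM (Liu & Layland) bound for 2 tasks = 0.828427; compare with U = 113/396 (approx. 0.285354)
U <= bound, so schedulable by RM sufficient condition.

0.2854


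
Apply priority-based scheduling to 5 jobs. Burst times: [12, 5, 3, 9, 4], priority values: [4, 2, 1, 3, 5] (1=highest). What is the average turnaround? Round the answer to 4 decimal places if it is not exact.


Sort by priority (ascending = highest first):
Order: [(1, 3), (2, 5), (3, 9), (4, 12), (5, 4)]
Completion times:
  Priority 1, burst=3, C=3
  Priority 2, burst=5, C=8
  Priority 3, burst=9, C=17
  Priority 4, burst=12, C=29
  Priority 5, burst=4, C=33
Average turnaround = 90/5 = 18.0

18.0


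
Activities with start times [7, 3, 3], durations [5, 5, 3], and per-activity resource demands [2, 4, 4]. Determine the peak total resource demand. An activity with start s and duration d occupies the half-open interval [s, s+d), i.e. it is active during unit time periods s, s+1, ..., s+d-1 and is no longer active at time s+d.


Each activity i is active on [start_i, start_i + duration_i).
Compute total resource usage per time slot:
  t=0: active resources = [], total = 0
  t=1: active resources = [], total = 0
  t=2: active resources = [], total = 0
  t=3: active resources = [4, 4], total = 8
  t=4: active resources = [4, 4], total = 8
  t=5: active resources = [4, 4], total = 8
  t=6: active resources = [4], total = 4
  t=7: active resources = [2, 4], total = 6
  t=8: active resources = [2], total = 2
  t=9: active resources = [2], total = 2
  t=10: active resources = [2], total = 2
  t=11: active resources = [2], total = 2
Peak resource demand = 8

8


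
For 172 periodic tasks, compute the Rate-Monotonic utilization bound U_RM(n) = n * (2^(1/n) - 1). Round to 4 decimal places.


Compute 2^(1/172) = 1.0040380565
Subtract 1: 1.0040380565 - 1 = 0.0040380565
Multiply by n: 172 * 0.0040380565 = 0.6945457180
Round to 4 dp: 0.6945

0.6945


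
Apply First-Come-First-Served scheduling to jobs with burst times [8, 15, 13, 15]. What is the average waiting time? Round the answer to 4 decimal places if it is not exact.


FCFS order (as given): [8, 15, 13, 15]
Waiting times:
  Job 1: wait = 0
  Job 2: wait = 8
  Job 3: wait = 23
  Job 4: wait = 36
Sum of waiting times = 67
Average waiting time = 67/4 = 16.75

16.75


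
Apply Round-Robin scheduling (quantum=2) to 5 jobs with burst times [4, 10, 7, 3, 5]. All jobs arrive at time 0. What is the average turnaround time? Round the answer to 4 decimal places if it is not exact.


Time quantum = 2
Execution trace:
  J1 runs 2 units, time = 2
  J2 runs 2 units, time = 4
  J3 runs 2 units, time = 6
  J4 runs 2 units, time = 8
  J5 runs 2 units, time = 10
  J1 runs 2 units, time = 12
  J2 runs 2 units, time = 14
  J3 runs 2 units, time = 16
  J4 runs 1 units, time = 17
  J5 runs 2 units, time = 19
  J2 runs 2 units, time = 21
  J3 runs 2 units, time = 23
  J5 runs 1 units, time = 24
  J2 runs 2 units, time = 26
  J3 runs 1 units, time = 27
  J2 runs 2 units, time = 29
Finish times: [12, 29, 27, 17, 24]
Average turnaround = 109/5 = 21.8

21.8


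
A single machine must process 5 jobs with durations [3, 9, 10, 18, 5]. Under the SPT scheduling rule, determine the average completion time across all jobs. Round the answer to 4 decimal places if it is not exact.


Sort jobs by processing time (SPT order): [3, 5, 9, 10, 18]
Compute completion times sequentially:
  Job 1: processing = 3, completes at 3
  Job 2: processing = 5, completes at 8
  Job 3: processing = 9, completes at 17
  Job 4: processing = 10, completes at 27
  Job 5: processing = 18, completes at 45
Sum of completion times = 100
Average completion time = 100/5 = 20.0

20.0


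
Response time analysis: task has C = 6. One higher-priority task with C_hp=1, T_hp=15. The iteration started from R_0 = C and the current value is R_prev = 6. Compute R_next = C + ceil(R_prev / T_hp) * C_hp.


R_next = C + ceil(R_prev / T_hp) * C_hp
ceil(6 / 15) = ceil(0.4) = 1
Interference = 1 * 1 = 1
R_next = 6 + 1 = 7

7


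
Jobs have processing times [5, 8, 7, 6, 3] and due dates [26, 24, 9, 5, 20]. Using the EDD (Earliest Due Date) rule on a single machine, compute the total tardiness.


Sort by due date (EDD order): [(6, 5), (7, 9), (3, 20), (8, 24), (5, 26)]
Compute completion times and tardiness:
  Job 1: p=6, d=5, C=6, tardiness=max(0,6-5)=1
  Job 2: p=7, d=9, C=13, tardiness=max(0,13-9)=4
  Job 3: p=3, d=20, C=16, tardiness=max(0,16-20)=0
  Job 4: p=8, d=24, C=24, tardiness=max(0,24-24)=0
  Job 5: p=5, d=26, C=29, tardiness=max(0,29-26)=3
Total tardiness = 8

8


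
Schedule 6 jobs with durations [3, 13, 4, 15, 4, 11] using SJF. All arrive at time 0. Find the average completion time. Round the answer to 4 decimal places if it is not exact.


SJF order (ascending): [3, 4, 4, 11, 13, 15]
Completion times:
  Job 1: burst=3, C=3
  Job 2: burst=4, C=7
  Job 3: burst=4, C=11
  Job 4: burst=11, C=22
  Job 5: burst=13, C=35
  Job 6: burst=15, C=50
Average completion = 128/6 = 21.3333

21.3333


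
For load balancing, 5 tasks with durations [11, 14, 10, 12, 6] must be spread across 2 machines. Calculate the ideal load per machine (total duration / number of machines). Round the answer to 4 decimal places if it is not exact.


Total processing time = 11 + 14 + 10 + 12 + 6 = 53
Number of machines = 2
Ideal balanced load = 53 / 2 = 26.5

26.5


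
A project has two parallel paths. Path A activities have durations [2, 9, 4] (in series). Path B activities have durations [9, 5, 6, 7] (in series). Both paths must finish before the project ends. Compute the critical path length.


Path A total = 2 + 9 + 4 = 15
Path B total = 9 + 5 + 6 + 7 = 27
Critical path = longest path = max(15, 27) = 27

27


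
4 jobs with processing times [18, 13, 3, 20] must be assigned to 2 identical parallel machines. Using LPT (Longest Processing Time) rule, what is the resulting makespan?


Sort jobs in decreasing order (LPT): [20, 18, 13, 3]
Assign each job to the least loaded machine:
  Machine 1: jobs [20, 3], load = 23
  Machine 2: jobs [18, 13], load = 31
Makespan = max load = 31

31


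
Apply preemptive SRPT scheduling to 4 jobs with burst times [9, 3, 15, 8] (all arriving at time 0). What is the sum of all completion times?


Since all jobs arrive at t=0, SRPT equals SPT ordering.
SPT order: [3, 8, 9, 15]
Completion times:
  Job 1: p=3, C=3
  Job 2: p=8, C=11
  Job 3: p=9, C=20
  Job 4: p=15, C=35
Total completion time = 3 + 11 + 20 + 35 = 69

69


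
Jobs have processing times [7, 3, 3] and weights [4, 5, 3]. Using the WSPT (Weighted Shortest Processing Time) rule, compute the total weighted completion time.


Compute p/w ratios and sort ascending (WSPT): [(3, 5), (3, 3), (7, 4)]
Compute weighted completion times:
  Job (p=3,w=5): C=3, w*C=5*3=15
  Job (p=3,w=3): C=6, w*C=3*6=18
  Job (p=7,w=4): C=13, w*C=4*13=52
Total weighted completion time = 85

85


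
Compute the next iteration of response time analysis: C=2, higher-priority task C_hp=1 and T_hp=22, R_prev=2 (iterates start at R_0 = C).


R_next = C + ceil(R_prev / T_hp) * C_hp
ceil(2 / 22) = ceil(0.0909) = 1
Interference = 1 * 1 = 1
R_next = 2 + 1 = 3

3


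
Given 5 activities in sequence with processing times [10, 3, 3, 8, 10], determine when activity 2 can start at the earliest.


Activity 2 starts after activities 1 through 1 complete.
Predecessor durations: [10]
ES = 10 = 10

10


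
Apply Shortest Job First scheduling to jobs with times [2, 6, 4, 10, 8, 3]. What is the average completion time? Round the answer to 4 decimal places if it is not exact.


SJF order (ascending): [2, 3, 4, 6, 8, 10]
Completion times:
  Job 1: burst=2, C=2
  Job 2: burst=3, C=5
  Job 3: burst=4, C=9
  Job 4: burst=6, C=15
  Job 5: burst=8, C=23
  Job 6: burst=10, C=33
Average completion = 87/6 = 14.5

14.5


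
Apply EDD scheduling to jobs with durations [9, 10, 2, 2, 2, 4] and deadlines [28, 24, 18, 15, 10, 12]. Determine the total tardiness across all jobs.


Sort by due date (EDD order): [(2, 10), (4, 12), (2, 15), (2, 18), (10, 24), (9, 28)]
Compute completion times and tardiness:
  Job 1: p=2, d=10, C=2, tardiness=max(0,2-10)=0
  Job 2: p=4, d=12, C=6, tardiness=max(0,6-12)=0
  Job 3: p=2, d=15, C=8, tardiness=max(0,8-15)=0
  Job 4: p=2, d=18, C=10, tardiness=max(0,10-18)=0
  Job 5: p=10, d=24, C=20, tardiness=max(0,20-24)=0
  Job 6: p=9, d=28, C=29, tardiness=max(0,29-28)=1
Total tardiness = 1

1


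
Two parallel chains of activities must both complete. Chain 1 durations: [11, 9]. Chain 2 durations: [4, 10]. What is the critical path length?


Path A total = 11 + 9 = 20
Path B total = 4 + 10 = 14
Critical path = longest path = max(20, 14) = 20

20


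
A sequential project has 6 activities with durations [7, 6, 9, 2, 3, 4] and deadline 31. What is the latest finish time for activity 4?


LF(activity 4) = deadline - sum of successor durations
Successors: activities 5 through 6 with durations [3, 4]
Sum of successor durations = 7
LF = 31 - 7 = 24

24


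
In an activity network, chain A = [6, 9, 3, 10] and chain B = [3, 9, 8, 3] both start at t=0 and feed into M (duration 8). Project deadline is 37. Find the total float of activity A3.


Forward pass: ES(A3) = sum of predecessors on chain A = 15
EF = ES + duration = 15 + 3 = 18
Backward pass: LF(M) = deadline = 37; LS(M) = 37 - 8 = 29
LF(A3) = LS(M) - sum(successors on chain A) = 29 - 10 = 19
LS = LF - duration = 19 - 3 = 16
Total float = LS - ES = 16 - 15 = 1

1


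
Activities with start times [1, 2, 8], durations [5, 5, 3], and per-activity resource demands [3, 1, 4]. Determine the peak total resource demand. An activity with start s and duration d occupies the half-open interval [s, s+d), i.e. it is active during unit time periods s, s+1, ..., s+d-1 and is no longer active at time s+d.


Each activity i is active on [start_i, start_i + duration_i).
Compute total resource usage per time slot:
  t=0: active resources = [], total = 0
  t=1: active resources = [3], total = 3
  t=2: active resources = [3, 1], total = 4
  t=3: active resources = [3, 1], total = 4
  t=4: active resources = [3, 1], total = 4
  t=5: active resources = [3, 1], total = 4
  t=6: active resources = [1], total = 1
  t=7: active resources = [], total = 0
  t=8: active resources = [4], total = 4
  t=9: active resources = [4], total = 4
  t=10: active resources = [4], total = 4
Peak resource demand = 4

4


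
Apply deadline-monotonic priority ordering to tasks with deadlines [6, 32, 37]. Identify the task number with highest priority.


Sort tasks by relative deadline (ascending):
  Task 1: deadline = 6
  Task 2: deadline = 32
  Task 3: deadline = 37
Priority order (highest first): [1, 2, 3]
Highest priority task = 1

1


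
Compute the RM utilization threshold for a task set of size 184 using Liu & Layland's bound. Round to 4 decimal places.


Compute 2^(1/184) = 1.0037742087
Subtract 1: 1.0037742087 - 1 = 0.0037742087
Multiply by n: 184 * 0.0037742087 = 0.6944544008
Round to 4 dp: 0.6945

0.6945


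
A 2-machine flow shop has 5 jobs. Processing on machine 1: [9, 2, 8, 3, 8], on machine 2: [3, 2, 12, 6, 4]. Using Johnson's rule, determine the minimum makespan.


Apply Johnson's rule:
  Group 1 (a <= b): [(2, 2, 2), (4, 3, 6), (3, 8, 12)]
  Group 2 (a > b): [(5, 8, 4), (1, 9, 3)]
Optimal job order: [2, 4, 3, 5, 1]
Schedule:
  Job 2: M1 done at 2, M2 done at 4
  Job 4: M1 done at 5, M2 done at 11
  Job 3: M1 done at 13, M2 done at 25
  Job 5: M1 done at 21, M2 done at 29
  Job 1: M1 done at 30, M2 done at 33
Makespan = 33

33


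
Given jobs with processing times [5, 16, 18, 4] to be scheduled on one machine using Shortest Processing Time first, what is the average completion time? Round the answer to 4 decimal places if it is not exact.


Sort jobs by processing time (SPT order): [4, 5, 16, 18]
Compute completion times sequentially:
  Job 1: processing = 4, completes at 4
  Job 2: processing = 5, completes at 9
  Job 3: processing = 16, completes at 25
  Job 4: processing = 18, completes at 43
Sum of completion times = 81
Average completion time = 81/4 = 20.25

20.25


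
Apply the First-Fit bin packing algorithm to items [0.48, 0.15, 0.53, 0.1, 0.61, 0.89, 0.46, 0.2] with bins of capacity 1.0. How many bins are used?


Place items sequentially using First-Fit:
  Item 0.48 -> new Bin 1
  Item 0.15 -> Bin 1 (now 0.63)
  Item 0.53 -> new Bin 2
  Item 0.1 -> Bin 1 (now 0.73)
  Item 0.61 -> new Bin 3
  Item 0.89 -> new Bin 4
  Item 0.46 -> Bin 2 (now 0.99)
  Item 0.2 -> Bin 1 (now 0.93)
Total bins used = 4

4


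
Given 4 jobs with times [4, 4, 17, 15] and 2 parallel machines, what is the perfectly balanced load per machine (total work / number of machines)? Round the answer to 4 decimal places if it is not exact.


Total processing time = 4 + 4 + 17 + 15 = 40
Number of machines = 2
Ideal balanced load = 40 / 2 = 20.0

20.0


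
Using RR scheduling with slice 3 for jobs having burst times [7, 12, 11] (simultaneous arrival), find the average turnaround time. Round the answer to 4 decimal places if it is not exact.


Time quantum = 3
Execution trace:
  J1 runs 3 units, time = 3
  J2 runs 3 units, time = 6
  J3 runs 3 units, time = 9
  J1 runs 3 units, time = 12
  J2 runs 3 units, time = 15
  J3 runs 3 units, time = 18
  J1 runs 1 units, time = 19
  J2 runs 3 units, time = 22
  J3 runs 3 units, time = 25
  J2 runs 3 units, time = 28
  J3 runs 2 units, time = 30
Finish times: [19, 28, 30]
Average turnaround = 77/3 = 25.6667

25.6667


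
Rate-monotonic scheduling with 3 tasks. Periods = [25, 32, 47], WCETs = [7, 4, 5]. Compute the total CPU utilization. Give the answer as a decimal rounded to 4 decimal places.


Compute individual utilizations (exact fractions):
  Task 1: C/T = 7/25 (approx. 0.28)
  Task 2: C/T = 4/32 = 1/8 (approx. 0.125)
  Task 3: C/T = 5/47 (approx. 0.1064)
Total utilization U = 7/25 + 1/8 + 5/47 = 4807/9400
Rounded to 4 decimal places: U = 0.5114
RM (Liu & Layland) bound for 3 tasks = 0.779763; compare with U = 4807/9400 (approx. 0.511383)
U <= bound, so schedulable by RM sufficient condition.

0.5114


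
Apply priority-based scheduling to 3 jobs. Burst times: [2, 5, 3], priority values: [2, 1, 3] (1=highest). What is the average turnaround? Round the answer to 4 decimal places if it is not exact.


Sort by priority (ascending = highest first):
Order: [(1, 5), (2, 2), (3, 3)]
Completion times:
  Priority 1, burst=5, C=5
  Priority 2, burst=2, C=7
  Priority 3, burst=3, C=10
Average turnaround = 22/3 = 7.3333

7.3333


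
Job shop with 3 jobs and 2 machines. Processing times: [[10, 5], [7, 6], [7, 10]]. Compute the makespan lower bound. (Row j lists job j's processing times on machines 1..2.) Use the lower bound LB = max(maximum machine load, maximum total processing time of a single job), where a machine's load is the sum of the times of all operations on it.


Machine loads:
  Machine 1: 10 + 7 + 7 = 24
  Machine 2: 5 + 6 + 10 = 21
Max machine load = 24
Job totals:
  Job 1: 15
  Job 2: 13
  Job 3: 17
Max job total = 17
Lower bound = max(24, 17) = 24

24


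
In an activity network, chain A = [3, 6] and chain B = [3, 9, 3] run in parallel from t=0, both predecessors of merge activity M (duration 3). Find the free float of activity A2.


ES(A2) = sum of predecessors on chain A = 3
EF(A2) = ES + duration = 3 + 6 = 9
Successor of A2 is M. ES(M) = max(sum(A), sum(B)) = max(9, 15) = 15
Free float = ES(successor) - EF(current) = 15 - 9 = 6

6


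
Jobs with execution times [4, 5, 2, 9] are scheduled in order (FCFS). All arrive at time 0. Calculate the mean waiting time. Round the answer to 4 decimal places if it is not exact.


FCFS order (as given): [4, 5, 2, 9]
Waiting times:
  Job 1: wait = 0
  Job 2: wait = 4
  Job 3: wait = 9
  Job 4: wait = 11
Sum of waiting times = 24
Average waiting time = 24/4 = 6.0

6.0


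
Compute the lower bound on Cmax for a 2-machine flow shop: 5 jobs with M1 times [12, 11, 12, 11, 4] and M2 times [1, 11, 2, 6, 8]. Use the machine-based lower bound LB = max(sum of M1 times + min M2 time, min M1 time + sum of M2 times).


LB1 = sum(M1 times) + min(M2 times) = 50 + 1 = 51
LB2 = min(M1 times) + sum(M2 times) = 4 + 28 = 32
Lower bound = max(LB1, LB2) = max(51, 32) = 51

51


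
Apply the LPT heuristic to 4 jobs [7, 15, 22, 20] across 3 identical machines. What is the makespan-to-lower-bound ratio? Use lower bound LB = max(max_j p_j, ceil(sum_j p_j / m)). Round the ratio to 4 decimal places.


LPT order: [22, 20, 15, 7]
Machine loads after assignment: [22, 20, 22]
LPT makespan = 22
Lower bound = max(max_job, ceil(total/3)) = max(22, 22) = 22
Ratio = 22 / 22 = 1.0

1.0


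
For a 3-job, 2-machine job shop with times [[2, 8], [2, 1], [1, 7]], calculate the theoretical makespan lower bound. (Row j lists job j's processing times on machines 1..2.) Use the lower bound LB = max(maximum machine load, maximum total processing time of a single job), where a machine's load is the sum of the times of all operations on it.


Machine loads:
  Machine 1: 2 + 2 + 1 = 5
  Machine 2: 8 + 1 + 7 = 16
Max machine load = 16
Job totals:
  Job 1: 10
  Job 2: 3
  Job 3: 8
Max job total = 10
Lower bound = max(16, 10) = 16

16


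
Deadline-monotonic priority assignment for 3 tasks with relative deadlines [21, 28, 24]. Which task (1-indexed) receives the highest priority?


Sort tasks by relative deadline (ascending):
  Task 1: deadline = 21
  Task 3: deadline = 24
  Task 2: deadline = 28
Priority order (highest first): [1, 3, 2]
Highest priority task = 1

1


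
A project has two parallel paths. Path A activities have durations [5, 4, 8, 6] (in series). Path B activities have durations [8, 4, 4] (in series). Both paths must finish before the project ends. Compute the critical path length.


Path A total = 5 + 4 + 8 + 6 = 23
Path B total = 8 + 4 + 4 = 16
Critical path = longest path = max(23, 16) = 23

23


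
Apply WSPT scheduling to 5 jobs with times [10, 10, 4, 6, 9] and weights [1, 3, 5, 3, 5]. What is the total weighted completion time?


Compute p/w ratios and sort ascending (WSPT): [(4, 5), (9, 5), (6, 3), (10, 3), (10, 1)]
Compute weighted completion times:
  Job (p=4,w=5): C=4, w*C=5*4=20
  Job (p=9,w=5): C=13, w*C=5*13=65
  Job (p=6,w=3): C=19, w*C=3*19=57
  Job (p=10,w=3): C=29, w*C=3*29=87
  Job (p=10,w=1): C=39, w*C=1*39=39
Total weighted completion time = 268

268


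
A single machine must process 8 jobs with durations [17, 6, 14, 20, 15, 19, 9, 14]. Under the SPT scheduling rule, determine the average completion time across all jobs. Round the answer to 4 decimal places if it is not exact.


Sort jobs by processing time (SPT order): [6, 9, 14, 14, 15, 17, 19, 20]
Compute completion times sequentially:
  Job 1: processing = 6, completes at 6
  Job 2: processing = 9, completes at 15
  Job 3: processing = 14, completes at 29
  Job 4: processing = 14, completes at 43
  Job 5: processing = 15, completes at 58
  Job 6: processing = 17, completes at 75
  Job 7: processing = 19, completes at 94
  Job 8: processing = 20, completes at 114
Sum of completion times = 434
Average completion time = 434/8 = 54.25

54.25


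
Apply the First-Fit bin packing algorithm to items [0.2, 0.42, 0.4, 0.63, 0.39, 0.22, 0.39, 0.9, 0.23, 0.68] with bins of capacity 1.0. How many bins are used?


Place items sequentially using First-Fit:
  Item 0.2 -> new Bin 1
  Item 0.42 -> Bin 1 (now 0.62)
  Item 0.4 -> new Bin 2
  Item 0.63 -> new Bin 3
  Item 0.39 -> Bin 2 (now 0.79)
  Item 0.22 -> Bin 1 (now 0.84)
  Item 0.39 -> new Bin 4
  Item 0.9 -> new Bin 5
  Item 0.23 -> Bin 3 (now 0.86)
  Item 0.68 -> new Bin 6
Total bins used = 6

6


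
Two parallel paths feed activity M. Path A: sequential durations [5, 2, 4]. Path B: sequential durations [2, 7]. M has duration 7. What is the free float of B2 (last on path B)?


ES(B2) = sum of predecessors on chain B = 2
EF(B2) = ES + duration = 2 + 7 = 9
Successor of B2 is M. ES(M) = max(sum(A), sum(B)) = max(11, 9) = 11
Free float = ES(successor) - EF(current) = 11 - 9 = 2

2


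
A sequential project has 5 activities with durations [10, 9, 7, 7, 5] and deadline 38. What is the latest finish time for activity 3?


LF(activity 3) = deadline - sum of successor durations
Successors: activities 4 through 5 with durations [7, 5]
Sum of successor durations = 12
LF = 38 - 12 = 26

26


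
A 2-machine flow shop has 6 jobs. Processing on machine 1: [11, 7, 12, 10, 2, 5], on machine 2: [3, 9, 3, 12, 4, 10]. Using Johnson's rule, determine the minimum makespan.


Apply Johnson's rule:
  Group 1 (a <= b): [(5, 2, 4), (6, 5, 10), (2, 7, 9), (4, 10, 12)]
  Group 2 (a > b): [(1, 11, 3), (3, 12, 3)]
Optimal job order: [5, 6, 2, 4, 1, 3]
Schedule:
  Job 5: M1 done at 2, M2 done at 6
  Job 6: M1 done at 7, M2 done at 17
  Job 2: M1 done at 14, M2 done at 26
  Job 4: M1 done at 24, M2 done at 38
  Job 1: M1 done at 35, M2 done at 41
  Job 3: M1 done at 47, M2 done at 50
Makespan = 50

50


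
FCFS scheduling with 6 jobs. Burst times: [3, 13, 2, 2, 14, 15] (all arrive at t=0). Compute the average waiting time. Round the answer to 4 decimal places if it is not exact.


FCFS order (as given): [3, 13, 2, 2, 14, 15]
Waiting times:
  Job 1: wait = 0
  Job 2: wait = 3
  Job 3: wait = 16
  Job 4: wait = 18
  Job 5: wait = 20
  Job 6: wait = 34
Sum of waiting times = 91
Average waiting time = 91/6 = 15.1667

15.1667


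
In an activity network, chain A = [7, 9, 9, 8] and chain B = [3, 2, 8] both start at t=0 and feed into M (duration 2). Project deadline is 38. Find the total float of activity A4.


Forward pass: ES(A4) = sum of predecessors on chain A = 25
EF = ES + duration = 25 + 8 = 33
Backward pass: LF(M) = deadline = 38; LS(M) = 38 - 2 = 36
LF(A4) = LS(M) - sum(successors on chain A) = 36 - 0 = 36
LS = LF - duration = 36 - 8 = 28
Total float = LS - ES = 28 - 25 = 3

3


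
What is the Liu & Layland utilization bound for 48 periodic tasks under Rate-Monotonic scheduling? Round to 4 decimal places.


Compute 2^(1/48) = 1.0145453349
Subtract 1: 1.0145453349 - 1 = 0.0145453349
Multiply by n: 48 * 0.0145453349 = 0.6981760752
Round to 4 dp: 0.6982

0.6982


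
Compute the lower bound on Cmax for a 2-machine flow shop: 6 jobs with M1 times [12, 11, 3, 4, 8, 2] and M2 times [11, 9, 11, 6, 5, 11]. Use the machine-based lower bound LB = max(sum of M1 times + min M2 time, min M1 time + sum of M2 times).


LB1 = sum(M1 times) + min(M2 times) = 40 + 5 = 45
LB2 = min(M1 times) + sum(M2 times) = 2 + 53 = 55
Lower bound = max(LB1, LB2) = max(45, 55) = 55

55


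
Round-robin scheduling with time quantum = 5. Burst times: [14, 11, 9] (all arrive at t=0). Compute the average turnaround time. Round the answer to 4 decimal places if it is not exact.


Time quantum = 5
Execution trace:
  J1 runs 5 units, time = 5
  J2 runs 5 units, time = 10
  J3 runs 5 units, time = 15
  J1 runs 5 units, time = 20
  J2 runs 5 units, time = 25
  J3 runs 4 units, time = 29
  J1 runs 4 units, time = 33
  J2 runs 1 units, time = 34
Finish times: [33, 34, 29]
Average turnaround = 96/3 = 32.0

32.0


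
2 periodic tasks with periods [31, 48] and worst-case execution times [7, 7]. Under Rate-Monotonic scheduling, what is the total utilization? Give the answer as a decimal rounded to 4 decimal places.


Compute individual utilizations (exact fractions):
  Task 1: C/T = 7/31 (approx. 0.2258)
  Task 2: C/T = 7/48 (approx. 0.1458)
Total utilization U = 7/31 + 7/48 = 553/1488
Rounded to 4 decimal places: U = 0.3716
RM (Liu & Layland) bound for 2 tasks = 0.828427; compare with U = 553/1488 (approx. 0.371640)
U <= bound, so schedulable by RM sufficient condition.

0.3716


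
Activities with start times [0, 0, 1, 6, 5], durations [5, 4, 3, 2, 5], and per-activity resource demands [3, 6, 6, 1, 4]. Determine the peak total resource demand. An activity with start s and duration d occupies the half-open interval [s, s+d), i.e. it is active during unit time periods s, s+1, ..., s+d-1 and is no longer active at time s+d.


Each activity i is active on [start_i, start_i + duration_i).
Compute total resource usage per time slot:
  t=0: active resources = [3, 6], total = 9
  t=1: active resources = [3, 6, 6], total = 15
  t=2: active resources = [3, 6, 6], total = 15
  t=3: active resources = [3, 6, 6], total = 15
  t=4: active resources = [3], total = 3
  t=5: active resources = [4], total = 4
  t=6: active resources = [1, 4], total = 5
  t=7: active resources = [1, 4], total = 5
  t=8: active resources = [4], total = 4
  t=9: active resources = [4], total = 4
Peak resource demand = 15

15


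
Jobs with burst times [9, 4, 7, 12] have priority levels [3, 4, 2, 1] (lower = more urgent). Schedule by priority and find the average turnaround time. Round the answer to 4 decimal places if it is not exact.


Sort by priority (ascending = highest first):
Order: [(1, 12), (2, 7), (3, 9), (4, 4)]
Completion times:
  Priority 1, burst=12, C=12
  Priority 2, burst=7, C=19
  Priority 3, burst=9, C=28
  Priority 4, burst=4, C=32
Average turnaround = 91/4 = 22.75

22.75


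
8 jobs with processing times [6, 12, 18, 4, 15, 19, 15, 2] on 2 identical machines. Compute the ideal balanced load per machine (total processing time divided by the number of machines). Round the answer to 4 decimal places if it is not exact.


Total processing time = 6 + 12 + 18 + 4 + 15 + 19 + 15 + 2 = 91
Number of machines = 2
Ideal balanced load = 91 / 2 = 45.5

45.5


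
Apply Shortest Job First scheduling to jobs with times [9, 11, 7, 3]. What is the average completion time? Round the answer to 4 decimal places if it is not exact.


SJF order (ascending): [3, 7, 9, 11]
Completion times:
  Job 1: burst=3, C=3
  Job 2: burst=7, C=10
  Job 3: burst=9, C=19
  Job 4: burst=11, C=30
Average completion = 62/4 = 15.5

15.5


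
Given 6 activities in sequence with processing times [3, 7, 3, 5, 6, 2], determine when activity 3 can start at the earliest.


Activity 3 starts after activities 1 through 2 complete.
Predecessor durations: [3, 7]
ES = 3 + 7 = 10

10


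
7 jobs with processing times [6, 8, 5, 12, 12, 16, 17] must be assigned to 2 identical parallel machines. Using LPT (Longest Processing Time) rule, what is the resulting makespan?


Sort jobs in decreasing order (LPT): [17, 16, 12, 12, 8, 6, 5]
Assign each job to the least loaded machine:
  Machine 1: jobs [17, 12, 6, 5], load = 40
  Machine 2: jobs [16, 12, 8], load = 36
Makespan = max load = 40

40


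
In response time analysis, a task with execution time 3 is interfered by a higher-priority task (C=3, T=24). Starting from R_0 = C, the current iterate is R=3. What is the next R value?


R_next = C + ceil(R_prev / T_hp) * C_hp
ceil(3 / 24) = ceil(0.125) = 1
Interference = 1 * 3 = 3
R_next = 3 + 3 = 6

6


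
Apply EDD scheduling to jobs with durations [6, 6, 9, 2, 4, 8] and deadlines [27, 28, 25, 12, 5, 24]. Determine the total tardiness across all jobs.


Sort by due date (EDD order): [(4, 5), (2, 12), (8, 24), (9, 25), (6, 27), (6, 28)]
Compute completion times and tardiness:
  Job 1: p=4, d=5, C=4, tardiness=max(0,4-5)=0
  Job 2: p=2, d=12, C=6, tardiness=max(0,6-12)=0
  Job 3: p=8, d=24, C=14, tardiness=max(0,14-24)=0
  Job 4: p=9, d=25, C=23, tardiness=max(0,23-25)=0
  Job 5: p=6, d=27, C=29, tardiness=max(0,29-27)=2
  Job 6: p=6, d=28, C=35, tardiness=max(0,35-28)=7
Total tardiness = 9

9


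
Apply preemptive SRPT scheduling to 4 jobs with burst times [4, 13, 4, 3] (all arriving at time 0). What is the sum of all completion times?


Since all jobs arrive at t=0, SRPT equals SPT ordering.
SPT order: [3, 4, 4, 13]
Completion times:
  Job 1: p=3, C=3
  Job 2: p=4, C=7
  Job 3: p=4, C=11
  Job 4: p=13, C=24
Total completion time = 3 + 7 + 11 + 24 = 45

45


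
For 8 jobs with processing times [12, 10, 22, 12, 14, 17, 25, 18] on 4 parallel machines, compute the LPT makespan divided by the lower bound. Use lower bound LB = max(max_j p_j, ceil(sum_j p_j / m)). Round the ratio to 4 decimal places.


LPT order: [25, 22, 18, 17, 14, 12, 12, 10]
Machine loads after assignment: [35, 34, 30, 31]
LPT makespan = 35
Lower bound = max(max_job, ceil(total/4)) = max(25, 33) = 33
Ratio = 35 / 33 = 1.0606

1.0606


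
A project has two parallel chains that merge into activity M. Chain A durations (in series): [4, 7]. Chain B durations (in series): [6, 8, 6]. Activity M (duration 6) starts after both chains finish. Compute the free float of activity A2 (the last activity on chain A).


ES(A2) = sum of predecessors on chain A = 4
EF(A2) = ES + duration = 4 + 7 = 11
Successor of A2 is M. ES(M) = max(sum(A), sum(B)) = max(11, 20) = 20
Free float = ES(successor) - EF(current) = 20 - 11 = 9

9


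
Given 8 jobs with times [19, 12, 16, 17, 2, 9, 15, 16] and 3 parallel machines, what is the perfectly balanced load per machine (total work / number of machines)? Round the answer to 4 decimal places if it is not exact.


Total processing time = 19 + 12 + 16 + 17 + 2 + 9 + 15 + 16 = 106
Number of machines = 3
Ideal balanced load = 106 / 3 = 35.3333

35.3333


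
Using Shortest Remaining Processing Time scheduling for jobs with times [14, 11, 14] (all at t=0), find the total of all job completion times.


Since all jobs arrive at t=0, SRPT equals SPT ordering.
SPT order: [11, 14, 14]
Completion times:
  Job 1: p=11, C=11
  Job 2: p=14, C=25
  Job 3: p=14, C=39
Total completion time = 11 + 25 + 39 = 75

75


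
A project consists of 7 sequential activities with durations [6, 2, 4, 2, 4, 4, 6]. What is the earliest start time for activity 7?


Activity 7 starts after activities 1 through 6 complete.
Predecessor durations: [6, 2, 4, 2, 4, 4]
ES = 6 + 2 + 4 + 2 + 4 + 4 = 22

22
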